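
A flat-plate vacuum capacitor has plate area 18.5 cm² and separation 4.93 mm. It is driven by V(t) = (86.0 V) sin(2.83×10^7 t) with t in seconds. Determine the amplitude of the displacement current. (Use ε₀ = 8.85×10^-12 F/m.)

8.08×10^-3 A

The displacement current equals the conduction current C dV/dt, which peaks at C V₀ ω.
With C = ε₀A/d = (8.85×10^-12)(1.85×10^-3)/(4.93×10^-3) = 3.321×10^-12 F and ω = 2.83×10^7 rad/s, I_d,max = (3.321×10^-12)(86.0)(2.83×10^7) = 8.08×10^-3 A.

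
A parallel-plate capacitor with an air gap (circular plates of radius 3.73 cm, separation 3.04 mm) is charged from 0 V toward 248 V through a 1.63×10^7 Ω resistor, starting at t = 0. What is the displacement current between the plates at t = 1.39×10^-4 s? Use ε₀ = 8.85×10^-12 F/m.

7.78×10^-6 A

C = ε₀A/d = (8.85×10^-12)(4.371×10^-3)/(3.04×10^-3) = 1.272×10^-11 F, so τ = RC = 2.073×10^-4 s.
The conduction current is I(t) = (V₀/R) e^(−t/τ), and the displacement current between the plates equals it.
t/τ = 0.6705; I_d = (248/1.63×10^7) · e^(−0.6705) = (1.521×10^-5)(0.5115) = 7.78×10^-6 A.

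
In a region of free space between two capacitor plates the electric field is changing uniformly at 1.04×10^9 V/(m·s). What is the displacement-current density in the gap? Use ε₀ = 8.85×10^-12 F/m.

9.20×10^-3 A/m²

J_d = ε₀ ∂E/∂t, so J_d = 9.20×10^-3 A/m².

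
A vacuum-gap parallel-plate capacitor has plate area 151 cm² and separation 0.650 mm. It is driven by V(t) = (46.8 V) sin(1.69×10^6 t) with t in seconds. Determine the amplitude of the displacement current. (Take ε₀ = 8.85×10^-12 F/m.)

The displacement current equals the conduction current C dV/dt, which peaks at C V₀ ω.
With C = ε₀A/d = (8.85×10^-12)(0.0151)/(6.50×10^-4) = 2.056×10^-10 F and ω = 1.69×10^6 rad/s, I_d,max = (2.056×10^-10)(46.8)(1.69×10^6) = 0.0163 A.

0.0163 A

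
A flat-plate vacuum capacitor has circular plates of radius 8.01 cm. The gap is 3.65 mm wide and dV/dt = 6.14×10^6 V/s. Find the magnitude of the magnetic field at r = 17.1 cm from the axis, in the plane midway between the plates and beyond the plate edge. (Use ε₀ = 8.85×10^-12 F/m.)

3.51×10^-10 T

dE/dt = (dV/dt)/d = 1.682×10^9 V/(m·s); I_d = ε₀(πR²)(dE/dt) = (8.85×10^-12)(0.02016)(1.682×10^9) = 3.001×10^-4 A.
Outside the plates the loop encloses all of I_d, so B·2πr = μ₀ I_d and B = 3.51×10^-10 T.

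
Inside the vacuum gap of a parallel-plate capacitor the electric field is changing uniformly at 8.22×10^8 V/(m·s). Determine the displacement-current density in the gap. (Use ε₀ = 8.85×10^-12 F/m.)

7.27×10^-3 A/m²

J_d = ε₀ ∂E/∂t, so J_d = 7.27×10^-3 A/m².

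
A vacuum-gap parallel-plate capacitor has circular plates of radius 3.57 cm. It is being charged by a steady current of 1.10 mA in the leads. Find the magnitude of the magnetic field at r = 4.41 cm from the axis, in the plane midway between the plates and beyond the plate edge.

Between the plates the displacement current equals the wire current: I_d = 1.10 mA = 1.10×10^-3 A.
For r ≥ R the full I_d is enclosed: B = μ₀ I_d/(2πr) = (4π×10^-7)(1.10×10^-3)/(2π·0.0441) = 4.99×10^-9 T.

4.99×10^-9 T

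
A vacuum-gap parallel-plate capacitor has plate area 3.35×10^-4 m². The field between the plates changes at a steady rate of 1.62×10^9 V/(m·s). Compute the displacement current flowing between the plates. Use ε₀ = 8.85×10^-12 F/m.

With a uniform field, Φ_E = EA, so I_d = ε₀ A dE/dt = 4.80×10^-6 A.

4.80×10^-6 A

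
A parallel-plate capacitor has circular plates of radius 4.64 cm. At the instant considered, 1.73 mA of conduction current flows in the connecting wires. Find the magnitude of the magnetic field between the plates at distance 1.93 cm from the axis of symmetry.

3.10×10^-9 T

By continuity the displacement current in the gap matches the conduction current: I_d = 1.73×10^-3 A.
∮B·dl = μ₀ I_d,enc with I_d,enc = I_d r²/R² = 2.993×10^-4 A; so B = μ₀ I_d,enc/(2πr) = 3.10×10^-9 T.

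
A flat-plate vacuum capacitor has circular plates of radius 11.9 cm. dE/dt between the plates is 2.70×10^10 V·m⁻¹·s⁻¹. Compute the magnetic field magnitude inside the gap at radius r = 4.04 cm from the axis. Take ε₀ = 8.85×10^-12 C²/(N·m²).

6.07×10^-9 T

I_d = ε₀ dΦ_E/dt = ε₀ πR² (dE/dt) = (8.85×10^-12)(0.04449)(2.70×10^10) = 0.01063 A through the full plate area.
An Ampèrian loop of radius r encloses a fraction (r/R)² of I_d. Then B·2πr = μ₀ I_d (r/R)², giving B = μ₀ I_d r/(2πR²) = 6.07×10^-9 T.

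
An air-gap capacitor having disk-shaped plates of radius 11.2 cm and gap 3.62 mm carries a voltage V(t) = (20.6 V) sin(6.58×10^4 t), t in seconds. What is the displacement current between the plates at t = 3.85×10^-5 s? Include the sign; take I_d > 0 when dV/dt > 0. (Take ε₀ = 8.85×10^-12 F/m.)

C = ε₀A/d = (8.85×10^-12)(0.03941)/(3.62×10^-3) = 9.635×10^-11 F. dV/dt = V₀ω·cos(ωt); at ωt = 2.5333 rad this factor is -0.8206.
I_d = C dV/dt = (9.635×10^-11)(20.6)(6.58×10^4)(-0.8206) = -1.07×10^-4 A.

-1.07×10^-4 A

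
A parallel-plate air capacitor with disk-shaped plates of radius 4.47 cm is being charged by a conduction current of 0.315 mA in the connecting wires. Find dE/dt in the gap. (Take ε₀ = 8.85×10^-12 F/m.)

By continuity, I_d in the gap equals the 0.315 mA flowing in the wire.
Inverting I_d = ε₀ A dE/dt gives dE/dt = 3.15×10^-4 / (8.85×10^-12 · 6.277×10^-3) = 5.67×10^9 V/(m·s).

5.67×10^9 V/(m·s)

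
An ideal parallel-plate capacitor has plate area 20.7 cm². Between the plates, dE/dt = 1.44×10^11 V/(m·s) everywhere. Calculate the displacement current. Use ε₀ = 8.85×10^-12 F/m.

With a uniform field, Φ_E = EA, so I_d = ε₀ A dE/dt = 2.64×10^-3 A.

2.64×10^-3 A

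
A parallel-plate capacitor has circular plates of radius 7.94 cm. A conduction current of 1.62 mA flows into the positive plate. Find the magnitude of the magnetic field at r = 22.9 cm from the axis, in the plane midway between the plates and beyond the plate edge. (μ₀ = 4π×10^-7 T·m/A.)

1.41×10^-9 T

Between the plates the displacement current equals the wire current: I_d = 1.62 mA = 1.62×10^-3 A.
For r ≥ R the full I_d is enclosed: B = μ₀ I_d/(2πr) = (4π×10^-7)(1.62×10^-3)/(2π·0.229) = 1.41×10^-9 T.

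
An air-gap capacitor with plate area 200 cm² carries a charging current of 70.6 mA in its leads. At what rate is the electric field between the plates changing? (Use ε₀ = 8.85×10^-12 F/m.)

Charge continuity gives I_d = I = 0.0706 A between the plates.
Then dE/dt = I_d/(ε₀A) = 3.99×10^11 V/(m·s).

3.99×10^11 V/(m·s)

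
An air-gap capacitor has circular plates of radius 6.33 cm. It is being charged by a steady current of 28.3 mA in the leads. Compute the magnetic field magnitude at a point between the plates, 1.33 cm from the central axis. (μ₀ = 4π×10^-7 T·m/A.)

1.88×10^-8 T

No conduction current crosses the gap, so I_d there equals the 0.0283 A in the leads.
For r < R the Ampère–Maxwell law gives B(2πr) = μ₀ I_d (r²/R²), so B = μ₀ I_d r/(2πR²) = (4π×10^-7)(0.0283)(0.0133)/(2π·0.0633²) = 1.88×10^-8 T.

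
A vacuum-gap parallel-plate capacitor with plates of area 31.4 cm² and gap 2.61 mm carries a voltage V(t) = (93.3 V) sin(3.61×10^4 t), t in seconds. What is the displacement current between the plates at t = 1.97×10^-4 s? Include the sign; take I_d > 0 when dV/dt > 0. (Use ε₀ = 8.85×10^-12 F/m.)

C = ε₀A/d = (8.85×10^-12)(3.14×10^-3)/(2.61×10^-3) = 1.065×10^-11 F. dV/dt = V₀ω·cos(ωt); at ωt = 7.1117 rad this factor is 0.6760.
I_d = C dV/dt = (1.065×10^-11)(93.3)(3.61×10^4)(0.6760) = 2.42×10^-5 A.

2.42×10^-5 A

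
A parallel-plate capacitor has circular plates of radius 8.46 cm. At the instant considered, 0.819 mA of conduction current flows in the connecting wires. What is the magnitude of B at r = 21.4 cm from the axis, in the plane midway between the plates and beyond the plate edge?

7.65×10^-10 T

No conduction current crosses the gap, so I_d there equals the 8.19×10^-4 A in the leads.
For r ≥ R the full I_d is enclosed: B = μ₀ I_d/(2πr) = (4π×10^-7)(8.19×10^-4)/(2π·0.214) = 7.65×10^-10 T.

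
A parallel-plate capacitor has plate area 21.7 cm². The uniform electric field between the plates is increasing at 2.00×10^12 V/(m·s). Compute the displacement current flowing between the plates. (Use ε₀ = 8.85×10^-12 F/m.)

The displacement current is ε₀ times dΦ_E/dt = ε₀ A dE/dt = (8.85×10^-12)(2.17×10^-3)(2.00×10^12) = 0.0384 A.

0.0384 A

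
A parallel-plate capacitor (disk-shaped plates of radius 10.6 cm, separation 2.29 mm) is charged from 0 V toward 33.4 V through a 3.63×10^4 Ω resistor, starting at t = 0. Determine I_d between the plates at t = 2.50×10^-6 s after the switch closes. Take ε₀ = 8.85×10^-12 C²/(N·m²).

C = ε₀A/d = (8.85×10^-12)(0.03530)/(2.29×10^-3) = 1.364×10^-10 F, so τ = RC = 4.951×10^-6 s.
The conduction current is I(t) = (V₀/R) e^(−t/τ), and the displacement current between the plates equals it.
t/τ = 0.5049; I_d = (33.4/3.63×10^4) · e^(−0.5049) = (9.201×10^-4)(0.6036) = 5.55×10^-4 A.

5.55×10^-4 A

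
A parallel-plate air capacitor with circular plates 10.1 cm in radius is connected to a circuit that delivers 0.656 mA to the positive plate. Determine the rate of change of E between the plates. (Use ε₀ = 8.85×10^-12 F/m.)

2.31×10^9 V/(m·s)

Charge continuity gives I_d = I = 6.56×10^-4 A between the plates.
Then dE/dt = I_d/(ε₀A) = 2.31×10^9 V/(m·s).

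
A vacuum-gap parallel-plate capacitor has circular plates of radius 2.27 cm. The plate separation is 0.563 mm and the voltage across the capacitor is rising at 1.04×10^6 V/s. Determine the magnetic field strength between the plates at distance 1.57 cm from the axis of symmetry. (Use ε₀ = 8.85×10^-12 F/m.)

1.61×10^-10 T

I_d = C dV/dt with C = ε₀πR²/d = 2.545×10^-11 F, so I_d = (2.545×10^-11)(1.04×10^6) = 2.647×10^-5 A.
∮B·dl = μ₀ I_d,enc with I_d,enc = I_d r²/R² = 1.266×10^-5 A; so B = μ₀ I_d,enc/(2πr) = 1.61×10^-10 T.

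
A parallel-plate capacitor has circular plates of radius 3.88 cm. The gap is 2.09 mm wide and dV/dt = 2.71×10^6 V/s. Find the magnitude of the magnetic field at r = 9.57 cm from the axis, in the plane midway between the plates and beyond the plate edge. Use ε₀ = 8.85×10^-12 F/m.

dE/dt = (dV/dt)/d = 1.297×10^9 V/(m·s); I_d = ε₀(πR²)(dE/dt) = (8.85×10^-12)(4.729×10^-3)(1.297×10^9) = 5.428×10^-5 A.
With r > R the enclosed displacement current is the full I_d; B = μ₀ I_d / (2πr) = 1.13×10^-10 T.

1.13×10^-10 T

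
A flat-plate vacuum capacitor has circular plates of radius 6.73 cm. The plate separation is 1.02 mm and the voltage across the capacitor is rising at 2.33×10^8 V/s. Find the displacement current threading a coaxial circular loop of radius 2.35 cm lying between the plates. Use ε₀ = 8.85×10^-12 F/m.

dE/dt = (dV/dt)/d = 2.284×10^11 V/(m·s); I_d = ε₀(πR²)(dE/dt) = (8.85×10^-12)(0.01423)(2.284×10^11) = 0.02876 A.
Through an area πr² the displacement current is I_d·(πr²/πR²) = I_d (r/R)² = 3.51×10^-3 A.

3.51×10^-3 A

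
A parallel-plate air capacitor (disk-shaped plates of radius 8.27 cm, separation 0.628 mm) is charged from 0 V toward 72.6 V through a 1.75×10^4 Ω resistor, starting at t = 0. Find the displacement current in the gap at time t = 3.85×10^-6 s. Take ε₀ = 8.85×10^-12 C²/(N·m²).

2.01×10^-3 A

C = ε₀A/d = (8.85×10^-12)(0.02149)/(6.28×10^-4) = 3.028×10^-10 F, so τ = RC = 5.299×10^-6 s.
The conduction current is I(t) = (V₀/R) e^(−t/τ), and the displacement current between the plates equals it.
t/τ = 0.7266; I_d = (72.6/1.75×10^4) · e^(−0.7266) = (4.149×10^-3)(0.4836) = 2.01×10^-3 A.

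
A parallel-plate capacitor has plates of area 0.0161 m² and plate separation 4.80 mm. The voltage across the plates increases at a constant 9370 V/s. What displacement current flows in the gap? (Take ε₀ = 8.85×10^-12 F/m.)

2.78×10^-7 A

The displacement current equals the charging current C dV/dt. With C = ε₀A/d = (8.85×10^-12)(0.0161)/(4.80×10^-3) = 2.968×10^-11 F, I_d = (2.968×10^-11)(9370) = 2.78×10^-7 A.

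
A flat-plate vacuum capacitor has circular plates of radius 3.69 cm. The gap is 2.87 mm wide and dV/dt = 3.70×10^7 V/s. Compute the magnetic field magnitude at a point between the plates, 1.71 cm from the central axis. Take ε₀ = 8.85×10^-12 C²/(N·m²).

I_d = C dV/dt with C = ε₀πR²/d = 1.319×10^-11 F, so I_d = (1.319×10^-11)(3.70×10^7) = 4.880×10^-4 A.
For r < R the Ampère–Maxwell law gives B(2πr) = μ₀ I_d (r²/R²), so B = μ₀ I_d r/(2πR²) = (4π×10^-7)(4.880×10^-4)(0.0171)/(2π·0.0369²) = 1.23×10^-9 T.

1.23×10^-9 T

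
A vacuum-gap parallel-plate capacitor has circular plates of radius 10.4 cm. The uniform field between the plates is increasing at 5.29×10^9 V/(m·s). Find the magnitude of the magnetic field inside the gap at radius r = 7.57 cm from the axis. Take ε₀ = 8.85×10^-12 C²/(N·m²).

2.23×10^-9 T

I_d = ε₀ dΦ_E/dt = ε₀ πR² (dE/dt) = (8.85×10^-12)(0.03398)(5.29×10^9) = 1.591×10^-3 A through the full plate area.
For r < R the Ampère–Maxwell law gives B(2πr) = μ₀ I_d (r²/R²), so B = μ₀ I_d r/(2πR²) = (4π×10^-7)(1.591×10^-3)(0.0757)/(2π·0.104²) = 2.23×10^-9 T.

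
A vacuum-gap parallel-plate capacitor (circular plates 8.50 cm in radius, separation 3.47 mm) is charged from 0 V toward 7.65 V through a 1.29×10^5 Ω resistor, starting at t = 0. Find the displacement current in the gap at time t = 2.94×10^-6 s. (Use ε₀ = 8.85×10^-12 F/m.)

4.00×10^-5 A

C = ε₀A/d = (8.85×10^-12)(0.02270)/(3.47×10^-3) = 5.789×10^-11 F, so τ = RC = 7.468×10^-6 s.
The conduction current is I(t) = (V₀/R) e^(−t/τ), and the displacement current between the plates equals it.
t/τ = 0.3937; I_d = (7.65/1.29×10^5) · e^(−0.3937) = (5.930×10^-5)(0.6746) = 4.00×10^-5 A.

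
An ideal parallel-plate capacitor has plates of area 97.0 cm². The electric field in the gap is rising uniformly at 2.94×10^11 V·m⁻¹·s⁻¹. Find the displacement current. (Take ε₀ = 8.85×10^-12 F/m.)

0.0252 A

With a uniform field, Φ_E = EA, so I_d = ε₀ A dE/dt = 0.0252 A.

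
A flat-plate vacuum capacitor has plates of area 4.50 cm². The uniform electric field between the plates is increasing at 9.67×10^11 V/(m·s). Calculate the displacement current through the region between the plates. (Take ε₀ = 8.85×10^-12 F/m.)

3.85×10^-3 A

With a uniform field, Φ_E = EA, so I_d = ε₀ A dE/dt = 3.85×10^-3 A.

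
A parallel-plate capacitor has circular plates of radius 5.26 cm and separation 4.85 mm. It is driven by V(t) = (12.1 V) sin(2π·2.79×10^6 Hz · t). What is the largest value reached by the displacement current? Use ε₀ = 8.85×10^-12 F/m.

C = ε₀A/d = (8.85×10^-12)(8.692×10^-3)/(4.85×10^-3) = 1.586×10^-11 F; ω = 2πf = 1.753×10^7 rad/s.
I_d = C dV/dt, so |I_d|_max = C V₀ ω = (1.586×10^-11)(12.1)(1.753×10^7) = 3.36×10^-3 A.

3.36×10^-3 A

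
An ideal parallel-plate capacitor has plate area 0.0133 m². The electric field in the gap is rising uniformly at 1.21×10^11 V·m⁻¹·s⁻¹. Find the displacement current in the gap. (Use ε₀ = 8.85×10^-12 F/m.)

0.0142 A

I_d = ε₀ A (dE/dt) = (8.85×10^-12)(0.0133 m²)(1.21×10^11) = 0.0142 A.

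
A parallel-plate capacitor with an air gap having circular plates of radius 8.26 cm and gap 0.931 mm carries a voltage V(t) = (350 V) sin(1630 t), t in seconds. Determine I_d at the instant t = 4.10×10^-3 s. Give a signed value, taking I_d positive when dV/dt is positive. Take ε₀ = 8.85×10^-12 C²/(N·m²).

dE/dt = (V₀ω/d)·cos(ωt) with ωt = 6.683 rad: (350)(1630)(0.9211)/(9.31×10^-4) = 5.644×10^8 V/(m·s).
I_d = ε₀ A dE/dt = (8.85×10^-12)(0.02143)(5.644×10^8) = 1.07×10^-4 A.

1.07×10^-4 A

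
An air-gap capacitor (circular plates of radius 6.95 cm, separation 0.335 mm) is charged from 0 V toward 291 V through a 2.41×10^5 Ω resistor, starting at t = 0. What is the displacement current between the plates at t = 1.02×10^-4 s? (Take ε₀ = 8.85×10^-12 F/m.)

4.20×10^-4 A

C = ε₀A/d = (8.85×10^-12)(0.01517)/(3.35×10^-4) = 4.008×10^-10 F, so τ = RC = 9.659×10^-5 s.
The conduction current is I(t) = (V₀/R) e^(−t/τ), and the displacement current between the plates equals it.
t/τ = 1.056; I_d = (291/2.41×10^5) · e^(−1.056) = (1.207×10^-3)(0.3478) = 4.20×10^-4 A.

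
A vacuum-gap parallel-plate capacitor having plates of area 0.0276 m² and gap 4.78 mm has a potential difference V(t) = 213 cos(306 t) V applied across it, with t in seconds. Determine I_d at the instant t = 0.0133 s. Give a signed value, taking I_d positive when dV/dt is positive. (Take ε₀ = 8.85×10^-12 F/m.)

2.67×10^-6 A

dE/dt = (V₀ω/d)·−sin(ωt) with ωt = 4.0698 rad: (213)(306)(0.8005)/(4.78×10^-3) = 1.092×10^7 V/(m·s).
I_d = ε₀ A dE/dt = (8.85×10^-12)(0.0276)(1.092×10^7) = 2.67×10^-6 A.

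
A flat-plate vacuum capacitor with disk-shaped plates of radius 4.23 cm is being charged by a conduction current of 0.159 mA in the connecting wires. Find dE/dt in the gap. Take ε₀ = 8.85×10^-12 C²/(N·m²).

3.20×10^9 V/(m·s)

The displacement current between the plates equals the conduction current, I_d = 0.159 mA.
Inverting I_d = ε₀ A dE/dt gives dE/dt = 1.59×10^-4 / (8.85×10^-12 · 5.621×10^-3) = 3.20×10^9 V/(m·s).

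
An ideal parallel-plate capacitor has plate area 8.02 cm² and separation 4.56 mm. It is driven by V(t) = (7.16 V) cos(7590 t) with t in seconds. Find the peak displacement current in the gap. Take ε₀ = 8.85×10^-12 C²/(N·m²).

8.46×10^-8 A

The displacement current equals the conduction current C dV/dt, which peaks at C V₀ ω.
With C = ε₀A/d = (8.85×10^-12)(8.02×10^-4)/(4.56×10^-3) = 1.557×10^-12 F and ω = 7590 rad/s, I_d,max = (1.557×10^-12)(7.16)(7590) = 8.46×10^-8 A.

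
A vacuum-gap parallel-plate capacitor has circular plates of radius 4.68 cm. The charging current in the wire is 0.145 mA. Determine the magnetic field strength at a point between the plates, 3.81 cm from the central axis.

By continuity the displacement current in the gap matches the conduction current: I_d = 1.45×10^-4 A.
For r < R the Ampère–Maxwell law gives B(2πr) = μ₀ I_d (r²/R²), so B = μ₀ I_d r/(2πR²) = (4π×10^-7)(1.45×10^-4)(0.0381)/(2π·0.0468²) = 5.04×10^-10 T.

5.04×10^-10 T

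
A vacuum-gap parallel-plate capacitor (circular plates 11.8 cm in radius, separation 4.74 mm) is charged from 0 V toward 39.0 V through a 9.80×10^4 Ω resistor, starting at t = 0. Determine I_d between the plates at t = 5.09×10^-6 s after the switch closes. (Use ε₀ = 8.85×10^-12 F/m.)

2.11×10^-4 A

With C = ε₀A/d = (8.85×10^-12)(0.04374)/(4.74×10^-3) = 8.167×10^-11 F, the time constant is τ = RC = 8.004×10^-6 s, so t/τ = 0.6359 and e^(−t/τ) = 0.5295.
I_d = I_cond = (V₀/R) e^(−t/τ) = (3.980×10^-4)(0.5295) = 2.11×10^-4 A.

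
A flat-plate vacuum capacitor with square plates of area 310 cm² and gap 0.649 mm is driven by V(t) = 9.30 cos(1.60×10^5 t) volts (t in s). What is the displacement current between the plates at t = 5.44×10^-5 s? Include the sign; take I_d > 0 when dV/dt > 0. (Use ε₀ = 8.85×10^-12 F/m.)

-4.15×10^-4 A

C = ε₀A/d = (8.85×10^-12)(0.0310)/(6.49×10^-4) = 4.227×10^-10 F. dV/dt = V₀ω·−sin(ωt); at ωt = 8.704 rad this factor is -0.6600.
I_d = C dV/dt = (4.227×10^-10)(9.30)(1.60×10^5)(-0.6600) = -4.15×10^-4 A.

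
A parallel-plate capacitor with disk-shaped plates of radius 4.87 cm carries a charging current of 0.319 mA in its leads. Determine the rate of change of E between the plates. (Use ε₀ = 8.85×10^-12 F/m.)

4.84×10^9 V/(m·s)

By continuity, I_d in the gap equals the 0.319 mA flowing in the wire.
Inverting I_d = ε₀ A dE/dt gives dE/dt = 3.19×10^-4 / (8.85×10^-12 · 7.451×10^-3) = 4.84×10^9 V/(m·s).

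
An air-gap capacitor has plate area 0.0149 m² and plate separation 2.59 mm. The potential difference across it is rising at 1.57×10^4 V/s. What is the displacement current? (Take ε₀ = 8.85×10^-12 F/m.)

7.99×10^-7 A

E = V/d so dE/dt = (dV/dt)/d = 6.062×10^6 V/(m·s), and I_d = ε₀ A dE/dt = (8.85×10^-12)(0.0149)(6.062×10^6) = 7.99×10^-7 A.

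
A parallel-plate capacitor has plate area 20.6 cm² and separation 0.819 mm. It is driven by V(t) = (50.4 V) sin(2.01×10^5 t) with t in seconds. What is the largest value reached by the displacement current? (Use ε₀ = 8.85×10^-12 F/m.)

2.26×10^-4 A

The displacement current equals the conduction current C dV/dt, which peaks at C V₀ ω.
With C = ε₀A/d = (8.85×10^-12)(2.06×10^-3)/(8.19×10^-4) = 2.226×10^-11 F and ω = 2.01×10^5 rad/s, I_d,max = (2.226×10^-11)(50.4)(2.01×10^5) = 2.26×10^-4 A.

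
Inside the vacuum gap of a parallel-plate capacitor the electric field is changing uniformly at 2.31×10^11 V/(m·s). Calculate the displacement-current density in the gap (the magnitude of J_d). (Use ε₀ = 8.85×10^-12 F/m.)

The displacement-current density is ε₀ ∂E/∂t = (8.85×10^-12)(2.31×10^11) = 2.04 A/m².

2.04 A/m²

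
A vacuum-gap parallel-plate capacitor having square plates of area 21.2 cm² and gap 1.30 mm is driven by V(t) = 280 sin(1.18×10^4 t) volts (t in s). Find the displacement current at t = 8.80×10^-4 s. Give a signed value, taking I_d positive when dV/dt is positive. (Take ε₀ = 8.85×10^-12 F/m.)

-2.74×10^-5 A

dE/dt = (V₀ω/d)·cos(ωt) with ωt = 10.384 rad: (280)(1.18×10^4)(-0.5742)/(1.30×10^-3) = -1.459×10^9 V/(m·s).
I_d = ε₀ A dE/dt = (8.85×10^-12)(2.12×10^-3)(-1.459×10^9) = -2.74×10^-5 A.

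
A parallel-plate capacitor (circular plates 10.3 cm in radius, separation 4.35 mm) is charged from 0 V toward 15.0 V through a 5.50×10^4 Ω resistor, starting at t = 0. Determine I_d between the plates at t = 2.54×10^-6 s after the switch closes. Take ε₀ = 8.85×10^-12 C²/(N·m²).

With C = ε₀A/d = (8.85×10^-12)(0.03333)/(4.35×10^-3) = 6.781×10^-11 F, the time constant is τ = RC = 3.730×10^-6 s, so t/τ = 0.6810 and e^(−t/τ) = 0.5061.
I_d = I_cond = (V₀/R) e^(−t/τ) = (2.727×10^-4)(0.5061) = 1.38×10^-4 A.

1.38×10^-4 A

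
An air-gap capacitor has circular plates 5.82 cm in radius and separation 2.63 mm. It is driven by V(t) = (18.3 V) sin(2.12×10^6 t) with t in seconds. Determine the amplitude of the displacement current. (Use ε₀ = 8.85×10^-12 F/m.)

1.39×10^-3 A

The displacement current equals the conduction current C dV/dt, which peaks at C V₀ ω.
With C = ε₀A/d = (8.85×10^-12)(0.01064)/(2.63×10^-3) = 3.580×10^-11 F and ω = 2.12×10^6 rad/s, I_d,max = (3.580×10^-11)(18.3)(2.12×10^6) = 1.39×10^-3 A.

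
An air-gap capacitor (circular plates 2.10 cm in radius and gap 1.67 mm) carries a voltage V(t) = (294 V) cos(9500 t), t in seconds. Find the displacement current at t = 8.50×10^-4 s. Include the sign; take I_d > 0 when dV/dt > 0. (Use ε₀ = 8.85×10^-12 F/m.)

dV/dt = (294)(9500)·−sin(8.075) = -2.725×10^6 V/s.
I_d = C dV/dt with C = ε₀A/d = (8.85×10^-12)(1.385×10^-3)/(1.67×10^-3) = 7.340×10^-12 F, so I_d = (7.340×10^-12)(-2.725×10^6) = -2.00×10^-5 A.

-2.00×10^-5 A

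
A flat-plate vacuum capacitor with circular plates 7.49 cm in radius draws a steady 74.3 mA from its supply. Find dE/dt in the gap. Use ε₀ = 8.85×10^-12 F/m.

The displacement current between the plates equals the conduction current, I_d = 74.3 mA.
Then dE/dt = I_d/(ε₀A) = 4.76×10^11 V/(m·s).

4.76×10^11 V/(m·s)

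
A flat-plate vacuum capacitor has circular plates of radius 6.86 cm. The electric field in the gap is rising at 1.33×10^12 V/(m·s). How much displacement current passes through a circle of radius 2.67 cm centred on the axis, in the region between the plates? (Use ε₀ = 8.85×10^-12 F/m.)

I_d = ε₀ dΦ_E/dt = ε₀ πR² (dE/dt) = (8.85×10^-12)(0.01478)(1.33×10^12) = 0.1740 A through the full plate area.
Since J_d is uniform, the enclosed fraction is (r/R)² = 0.1515, giving I_d,enc = 0.0264 A.

0.0264 A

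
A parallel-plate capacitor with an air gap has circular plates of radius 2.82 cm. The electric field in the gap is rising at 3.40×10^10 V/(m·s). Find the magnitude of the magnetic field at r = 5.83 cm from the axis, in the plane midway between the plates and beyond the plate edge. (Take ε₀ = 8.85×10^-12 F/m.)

Total displacement current: I_d = ε₀(πR²)(dE/dt) = (8.85×10^-12)(2.498×10^-3)(3.40×10^10) = 7.516×10^-4 A.
With r > R the enclosed displacement current is the full I_d; B = μ₀ I_d / (2πr) = 2.58×10^-9 T.

2.58×10^-9 T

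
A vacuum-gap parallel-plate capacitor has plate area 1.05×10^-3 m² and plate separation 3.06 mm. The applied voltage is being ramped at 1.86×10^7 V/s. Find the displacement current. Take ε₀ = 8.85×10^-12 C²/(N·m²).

The field between the plates is E = V/d, so dE/dt = (1.86×10^7)/(3.06×10^-3 m) = 6.078×10^9 V/(m·s).
I_d = ε₀ A (dE/dt) = (8.85×10^-12)(1.05×10^-3)(6.078×10^9) = 5.65×10^-5 A.

5.65×10^-5 A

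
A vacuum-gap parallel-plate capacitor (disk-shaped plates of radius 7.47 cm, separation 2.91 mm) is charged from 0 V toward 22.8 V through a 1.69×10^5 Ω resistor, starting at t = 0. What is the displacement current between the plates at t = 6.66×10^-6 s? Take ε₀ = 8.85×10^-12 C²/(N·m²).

With C = ε₀A/d = (8.85×10^-12)(0.01753)/(2.91×10^-3) = 5.331×10^-11 F, the time constant is τ = RC = 9.009×10^-6 s, so t/τ = 0.7393 and e^(−t/τ) = 0.4774.
I_d = I_cond = (V₀/R) e^(−t/τ) = (1.349×10^-4)(0.4774) = 6.44×10^-5 A.

6.44×10^-5 A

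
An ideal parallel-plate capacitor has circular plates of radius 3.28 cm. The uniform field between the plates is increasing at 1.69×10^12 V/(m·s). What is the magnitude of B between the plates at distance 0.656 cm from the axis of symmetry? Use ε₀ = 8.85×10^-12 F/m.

Through the whole plate area (πR² = 3.380×10^-3 m²), I_d = ε₀ πR² dE/dt = 0.05055 A.
∮B·dl = μ₀ I_d,enc with I_d,enc = I_d r²/R² = 2.022×10^-3 A; so B = μ₀ I_d,enc/(2πr) = 6.16×10^-8 T.

6.16×10^-8 T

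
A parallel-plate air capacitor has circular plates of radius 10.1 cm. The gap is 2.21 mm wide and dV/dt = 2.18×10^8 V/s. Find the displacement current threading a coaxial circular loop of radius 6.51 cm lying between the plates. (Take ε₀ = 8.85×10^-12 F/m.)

With E = V/d, dE/dt = 9.864×10^10 V/(m·s) and πR² = 0.03205 m², giving I_d = ε₀ πR² dE/dt = 0.02798 A.
The field is uniform, so I_d,enc = I_d (r/R)² = (0.02798)(6.51/10.1)² = 0.0116 A.

0.0116 A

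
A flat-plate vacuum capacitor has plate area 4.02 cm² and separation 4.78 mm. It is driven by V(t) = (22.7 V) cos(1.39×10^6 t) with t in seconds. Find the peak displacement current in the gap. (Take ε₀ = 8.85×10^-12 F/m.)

2.35×10^-5 A

C = ε₀A/d = (8.85×10^-12)(4.02×10^-4)/(4.78×10^-3) = 7.443×10^-13 F; ω = 1.39×10^6 rad/s.
I_d = C dV/dt, so |I_d|_max = C V₀ ω = (7.443×10^-13)(22.7)(1.39×10^6) = 2.35×10^-5 A.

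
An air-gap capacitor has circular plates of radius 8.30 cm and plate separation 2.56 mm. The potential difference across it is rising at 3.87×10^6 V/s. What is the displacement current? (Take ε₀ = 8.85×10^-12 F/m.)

2.90×10^-4 A

The field between the plates is E = V/d, so dE/dt = (3.87×10^6)/(2.56×10^-3 m) = 1.512×10^9 V/(m·s).
I_d = ε₀ A (dE/dt) = (8.85×10^-12)(0.02164)(1.512×10^9) = 2.90×10^-4 A.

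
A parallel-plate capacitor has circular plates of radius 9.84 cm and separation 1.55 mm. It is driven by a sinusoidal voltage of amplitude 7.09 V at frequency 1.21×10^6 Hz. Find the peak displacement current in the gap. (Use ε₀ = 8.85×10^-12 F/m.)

9.36×10^-3 A

C = ε₀A/d = (8.85×10^-12)(0.03042)/(1.55×10^-3) = 1.737×10^-10 F; ω = 2πf = 7.603×10^6 rad/s.
I_d = C dV/dt, so |I_d|_max = C V₀ ω = (1.737×10^-10)(7.09)(7.603×10^6) = 9.36×10^-3 A.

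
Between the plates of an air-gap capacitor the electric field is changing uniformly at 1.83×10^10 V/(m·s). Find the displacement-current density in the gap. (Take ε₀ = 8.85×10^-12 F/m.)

0.162 A/m²

J_d = ε₀ dE/dt = (8.85×10^-12)(1.83×10^10) = 0.162 A/m².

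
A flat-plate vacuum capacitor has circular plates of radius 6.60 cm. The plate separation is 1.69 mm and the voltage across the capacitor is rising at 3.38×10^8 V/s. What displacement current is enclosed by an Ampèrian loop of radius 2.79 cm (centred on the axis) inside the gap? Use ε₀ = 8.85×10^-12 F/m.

I_d = C dV/dt with C = ε₀πR²/d = 7.164×10^-11 F, so I_d = (7.164×10^-11)(3.38×10^8) = 0.02421 A.
The field is uniform, so I_d,enc = I_d (r/R)² = (0.02421)(2.79/6.60)² = 4.33×10^-3 A.

4.33×10^-3 A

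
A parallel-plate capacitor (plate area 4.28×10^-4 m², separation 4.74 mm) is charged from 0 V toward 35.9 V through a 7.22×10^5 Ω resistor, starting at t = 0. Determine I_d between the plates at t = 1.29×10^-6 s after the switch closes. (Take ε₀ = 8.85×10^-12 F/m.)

5.32×10^-6 A

With C = ε₀A/d = (8.85×10^-12)(4.28×10^-4)/(4.74×10^-3) = 7.991×10^-13 F, the time constant is τ = RC = 5.770×10^-7 s, so t/τ = 2.236 and e^(−t/τ) = 0.1069.
I_d = I_cond = (V₀/R) e^(−t/τ) = (4.972×10^-5)(0.1069) = 5.32×10^-6 A.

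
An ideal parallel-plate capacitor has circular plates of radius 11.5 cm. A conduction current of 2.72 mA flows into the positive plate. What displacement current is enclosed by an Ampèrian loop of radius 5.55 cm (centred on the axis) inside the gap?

By continuity the displacement current in the gap matches the conduction current: I_d = 2.72×10^-3 A.
Through an area πr² the displacement current is I_d·(πr²/πR²) = I_d (r/R)² = 6.34×10^-4 A.

6.34×10^-4 A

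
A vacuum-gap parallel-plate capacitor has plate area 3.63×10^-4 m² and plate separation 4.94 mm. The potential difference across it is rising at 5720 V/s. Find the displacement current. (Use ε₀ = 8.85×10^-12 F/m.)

The field between the plates is E = V/d, so dE/dt = (5720)/(4.94×10^-3 m) = 1.158×10^6 V/(m·s).
I_d = ε₀ A (dE/dt) = (8.85×10^-12)(3.63×10^-4)(1.158×10^6) = 3.72×10^-9 A.

3.72×10^-9 A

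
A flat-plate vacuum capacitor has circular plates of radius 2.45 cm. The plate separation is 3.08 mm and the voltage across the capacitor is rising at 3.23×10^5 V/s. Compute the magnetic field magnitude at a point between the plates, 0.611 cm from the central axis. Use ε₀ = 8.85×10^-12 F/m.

3.56×10^-12 T

With E = V/d, dE/dt = 1.049×10^8 V/(m·s) and πR² = 1.886×10^-3 m², giving I_d = ε₀ πR² dE/dt = 1.751×10^-6 A.
An Ampèrian loop of radius r encloses a fraction (r/R)² of I_d. Then B·2πr = μ₀ I_d (r/R)², giving B = μ₀ I_d r/(2πR²) = 3.56×10^-12 T.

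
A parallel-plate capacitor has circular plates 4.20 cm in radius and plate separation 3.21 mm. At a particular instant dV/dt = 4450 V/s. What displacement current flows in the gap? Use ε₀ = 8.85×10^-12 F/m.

C = ε₀A/d = (8.85×10^-12)(5.542×10^-3)/(3.21×10^-3) = 1.528×10^-11 F.
I_d = C dV/dt = (1.528×10^-11)(4450) = 6.80×10^-8 A.

6.80×10^-8 A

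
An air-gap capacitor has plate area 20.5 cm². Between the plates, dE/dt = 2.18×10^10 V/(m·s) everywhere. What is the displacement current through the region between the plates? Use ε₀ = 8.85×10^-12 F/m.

The displacement current is ε₀ times dΦ_E/dt = ε₀ A dE/dt = (8.85×10^-12)(2.05×10^-3)(2.18×10^10) = 3.96×10^-4 A.

3.96×10^-4 A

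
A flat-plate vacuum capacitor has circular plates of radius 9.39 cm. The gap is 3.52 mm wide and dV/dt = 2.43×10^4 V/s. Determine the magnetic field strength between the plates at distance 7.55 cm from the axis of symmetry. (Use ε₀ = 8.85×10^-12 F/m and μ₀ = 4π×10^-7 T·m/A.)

I_d = C dV/dt with C = ε₀πR²/d = 6.964×10^-11 F, so I_d = (6.964×10^-11)(2.43×10^4) = 1.692×10^-6 A.
∮B·dl = μ₀ I_d,enc with I_d,enc = I_d r²/R² = 1.094×10^-6 A; so B = μ₀ I_d,enc/(2πr) = 2.90×10^-12 T.

2.90×10^-12 T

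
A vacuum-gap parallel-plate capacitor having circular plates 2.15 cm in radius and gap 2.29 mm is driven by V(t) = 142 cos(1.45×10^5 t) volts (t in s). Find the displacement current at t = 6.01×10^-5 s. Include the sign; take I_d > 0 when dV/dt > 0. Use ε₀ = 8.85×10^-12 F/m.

dE/dt = (V₀ω/d)·−sin(ωt) with ωt = 8.7145 rad: (142)(1.45×10^5)(-0.6520)/(2.29×10^-3) = -5.862×10^9 V/(m·s).
I_d = ε₀ A dE/dt = (8.85×10^-12)(1.452×10^-3)(-5.862×10^9) = -7.53×10^-5 A.

-7.53×10^-5 A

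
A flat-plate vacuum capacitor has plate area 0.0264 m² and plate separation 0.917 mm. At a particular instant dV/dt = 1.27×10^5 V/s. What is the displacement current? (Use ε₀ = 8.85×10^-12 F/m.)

3.24×10^-5 A

C = ε₀A/d = (8.85×10^-12)(0.0264)/(9.17×10^-4) = 2.548×10^-10 F.
I_d = C dV/dt = (2.548×10^-10)(1.27×10^5) = 3.24×10^-5 A.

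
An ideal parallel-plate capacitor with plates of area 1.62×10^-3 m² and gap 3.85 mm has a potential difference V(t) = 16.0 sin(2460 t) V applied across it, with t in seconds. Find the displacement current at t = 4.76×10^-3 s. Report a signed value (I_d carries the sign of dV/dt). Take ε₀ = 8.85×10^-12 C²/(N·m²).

9.60×10^-8 A

C = ε₀A/d = (8.85×10^-12)(1.62×10^-3)/(3.85×10^-3) = 3.724×10^-12 F. dV/dt = V₀ω·cos(ωt); at ωt = 11.7096 rad this factor is 0.6549.
I_d = C dV/dt = (3.724×10^-12)(16.0)(2460)(0.6549) = 9.60×10^-8 A.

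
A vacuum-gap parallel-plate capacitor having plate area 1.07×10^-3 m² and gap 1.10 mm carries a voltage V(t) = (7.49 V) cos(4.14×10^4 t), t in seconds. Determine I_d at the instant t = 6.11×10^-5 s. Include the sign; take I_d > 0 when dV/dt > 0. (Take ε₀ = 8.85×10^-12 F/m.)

C = ε₀A/d = (8.85×10^-12)(1.07×10^-3)/(1.10×10^-3) = 8.609×10^-12 F. dV/dt = V₀ω·−sin(ωt); at ωt = 2.52954 rad this factor is -0.5745.
I_d = C dV/dt = (8.609×10^-12)(7.49)(4.14×10^4)(-0.5745) = -1.53×10^-6 A.

-1.53×10^-6 A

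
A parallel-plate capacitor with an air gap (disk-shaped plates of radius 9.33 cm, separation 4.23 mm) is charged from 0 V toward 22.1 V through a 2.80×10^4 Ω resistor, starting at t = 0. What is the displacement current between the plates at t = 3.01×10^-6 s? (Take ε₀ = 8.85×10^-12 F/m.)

1.21×10^-4 A

C = ε₀A/d = (8.85×10^-12)(0.02735)/(4.23×10^-3) = 5.722×10^-11 F, so τ = RC = 1.602×10^-6 s.
The conduction current is I(t) = (V₀/R) e^(−t/τ), and the displacement current between the plates equals it.
t/τ = 1.879; I_d = (22.1/2.80×10^4) · e^(−1.879) = (7.893×10^-4)(0.1527) = 1.21×10^-4 A.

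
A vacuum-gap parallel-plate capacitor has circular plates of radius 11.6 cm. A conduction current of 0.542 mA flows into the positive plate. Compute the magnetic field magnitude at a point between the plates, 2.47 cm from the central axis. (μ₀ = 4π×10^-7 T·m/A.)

1.99×10^-10 T

Between the plates the displacement current equals the wire current: I_d = 0.542 mA = 5.42×10^-4 A.
∮B·dl = μ₀ I_d,enc with I_d,enc = I_d r²/R² = 2.457×10^-5 A; so B = μ₀ I_d,enc/(2πr) = 1.99×10^-10 T.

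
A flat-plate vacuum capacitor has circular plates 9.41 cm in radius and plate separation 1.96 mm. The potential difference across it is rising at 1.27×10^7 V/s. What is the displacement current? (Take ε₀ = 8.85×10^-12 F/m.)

1.60×10^-3 A

E = V/d so dE/dt = (dV/dt)/d = 6.480×10^9 V/(m·s), and I_d = ε₀ A dE/dt = (8.85×10^-12)(0.02782)(6.480×10^9) = 1.60×10^-3 A.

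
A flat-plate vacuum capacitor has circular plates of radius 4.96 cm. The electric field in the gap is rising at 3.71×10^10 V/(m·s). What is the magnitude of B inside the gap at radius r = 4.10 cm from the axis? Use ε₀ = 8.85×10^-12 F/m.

Total displacement current: I_d = ε₀(πR²)(dE/dt) = (8.85×10^-12)(7.729×10^-3)(3.71×10^10) = 2.538×10^-3 A.
An Ampèrian loop of radius r encloses a fraction (r/R)² of I_d. Then B·2πr = μ₀ I_d (r/R)², giving B = μ₀ I_d r/(2πR²) = 8.46×10^-9 T.

8.46×10^-9 T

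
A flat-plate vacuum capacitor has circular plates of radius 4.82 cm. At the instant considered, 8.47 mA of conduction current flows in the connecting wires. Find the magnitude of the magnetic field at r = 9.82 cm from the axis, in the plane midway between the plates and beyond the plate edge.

1.73×10^-8 T

Between the plates the displacement current equals the wire current: I_d = 8.47 mA = 8.47×10^-3 A.
For r ≥ R the full I_d is enclosed: B = μ₀ I_d/(2πr) = (4π×10^-7)(8.47×10^-3)/(2π·0.0982) = 1.73×10^-8 T.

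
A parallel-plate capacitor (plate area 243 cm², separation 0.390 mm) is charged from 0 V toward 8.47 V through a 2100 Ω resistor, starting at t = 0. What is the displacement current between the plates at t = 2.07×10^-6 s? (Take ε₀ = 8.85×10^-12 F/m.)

C = ε₀A/d = (8.85×10^-12)(0.0243)/(3.90×10^-4) = 5.514×10^-10 F and τ = RC = 1.158×10^-6 s. I_d in the gap equals the RC charging current.
I_d(t) = (V₀/R) e^(−t/τ) = 4.033×10^-3 · e^(−1.788) = 6.75×10^-4 A.

6.75×10^-4 A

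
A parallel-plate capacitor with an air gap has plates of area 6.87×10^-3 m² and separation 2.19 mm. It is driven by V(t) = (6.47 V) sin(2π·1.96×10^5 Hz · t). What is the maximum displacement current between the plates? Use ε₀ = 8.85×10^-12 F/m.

C = ε₀A/d = (8.85×10^-12)(6.87×10^-3)/(2.19×10^-3) = 2.776×10^-11 F; ω = 2πf = 1.232×10^6 rad/s.
I_d = C dV/dt, so |I_d|_max = C V₀ ω = (2.776×10^-11)(6.47)(1.232×10^6) = 2.21×10^-4 A.

2.21×10^-4 A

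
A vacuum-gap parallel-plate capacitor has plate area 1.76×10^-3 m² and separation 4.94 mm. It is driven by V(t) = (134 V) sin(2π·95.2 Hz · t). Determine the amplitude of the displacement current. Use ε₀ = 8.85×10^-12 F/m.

C = ε₀A/d = (8.85×10^-12)(1.76×10^-3)/(4.94×10^-3) = 3.153×10^-12 F; ω = 2πf = 598.2 rad/s.
I_d = C dV/dt, so |I_d|_max = C V₀ ω = (3.153×10^-12)(134)(598.2) = 2.53×10^-7 A.

2.53×10^-7 A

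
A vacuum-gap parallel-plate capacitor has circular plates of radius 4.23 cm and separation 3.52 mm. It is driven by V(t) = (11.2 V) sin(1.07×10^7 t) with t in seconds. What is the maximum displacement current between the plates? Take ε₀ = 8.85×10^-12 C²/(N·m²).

1.69×10^-3 A

C = ε₀A/d = (8.85×10^-12)(5.621×10^-3)/(3.52×10^-3) = 1.413×10^-11 F; ω = 1.07×10^7 rad/s.
I_d = C dV/dt, so |I_d|_max = C V₀ ω = (1.413×10^-11)(11.2)(1.07×10^7) = 1.69×10^-3 A.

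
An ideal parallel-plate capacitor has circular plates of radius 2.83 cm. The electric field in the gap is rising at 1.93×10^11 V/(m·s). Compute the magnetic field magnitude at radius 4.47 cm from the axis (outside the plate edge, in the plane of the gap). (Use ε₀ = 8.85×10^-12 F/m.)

I_d = ε₀ dΦ_E/dt = ε₀ πR² (dE/dt) = (8.85×10^-12)(2.516×10^-3)(1.93×10^11) = 4.297×10^-3 A through the full plate area.
With r > R the enclosed displacement current is the full I_d; B = μ₀ I_d / (2πr) = 1.92×10^-8 T.

1.92×10^-8 T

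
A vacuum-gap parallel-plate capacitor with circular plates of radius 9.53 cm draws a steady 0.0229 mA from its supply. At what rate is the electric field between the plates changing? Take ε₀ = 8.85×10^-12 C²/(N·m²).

9.07×10^7 V/(m·s)

Charge continuity gives I_d = I = 2.29×10^-5 A between the plates.
Then dE/dt = I_d/(ε₀A) = 9.07×10^7 V/(m·s).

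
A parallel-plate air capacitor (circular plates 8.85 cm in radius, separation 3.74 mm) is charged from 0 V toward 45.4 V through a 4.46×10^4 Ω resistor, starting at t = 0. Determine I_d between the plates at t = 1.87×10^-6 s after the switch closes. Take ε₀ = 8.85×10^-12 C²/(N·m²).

4.95×10^-4 A

With C = ε₀A/d = (8.85×10^-12)(0.02461)/(3.74×10^-3) = 5.823×10^-11 F, the time constant is τ = RC = 2.597×10^-6 s, so t/τ = 0.7201 and e^(−t/τ) = 0.4867.
I_d = I_cond = (V₀/R) e^(−t/τ) = (1.018×10^-3)(0.4867) = 4.95×10^-4 A.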